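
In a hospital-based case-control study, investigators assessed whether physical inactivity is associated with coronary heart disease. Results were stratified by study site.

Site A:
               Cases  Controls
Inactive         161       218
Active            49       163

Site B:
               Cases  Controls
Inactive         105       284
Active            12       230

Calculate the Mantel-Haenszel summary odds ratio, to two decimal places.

OR_MH = Σ(aᵢdᵢ/nᵢ) / Σ(bᵢcᵢ/nᵢ), where nᵢ is the stratum total.
Stratum 1 (Site A): n = 591; a·d/n = 161·163/591 = 44.4044; b·c/n = 218·49/591 = 18.0745
Stratum 2 (Site B): n = 631; a·d/n = 105·230/631 = 38.2726; b·c/n = 284·12/631 = 5.4010
OR_MH = (44.4044 + 38.2726) / (18.0745 + 5.4010) = 82.6770 / 23.4754 = 3.52186

3.52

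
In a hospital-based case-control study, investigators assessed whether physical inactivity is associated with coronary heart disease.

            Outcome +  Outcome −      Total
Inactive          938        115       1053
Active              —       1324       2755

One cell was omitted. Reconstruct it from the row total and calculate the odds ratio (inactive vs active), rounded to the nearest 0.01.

7.55

The missing cell is in the unexposed row: 2755 − 1324 = 1431.
So a = 938, b = 115, c = 1431, d = 1324.
OR = (a·d)/(b·c) = (938 × 1324) / (115 × 1431) = 1241912 / 164565 = 7.54664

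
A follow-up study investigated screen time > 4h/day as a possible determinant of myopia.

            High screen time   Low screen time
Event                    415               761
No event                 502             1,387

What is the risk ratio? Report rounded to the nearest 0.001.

1.277

Reading the table with exposure as columns: a = 415 (High screen time, case), b = 502 (High screen time, non-case), c = 761 (Low screen time, case), d = 1387.
Risk in exposed = 415/917 = 0.45256; risk in unexposed = 761/2148 = 0.35428.
RR = 0.45256 / 0.35428 = 1.27740
The risk among the exposed is 1.28 times that among the unexposed.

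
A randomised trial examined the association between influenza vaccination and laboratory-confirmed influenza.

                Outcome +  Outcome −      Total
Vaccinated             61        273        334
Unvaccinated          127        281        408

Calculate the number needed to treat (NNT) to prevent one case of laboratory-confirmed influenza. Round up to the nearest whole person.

Risk in treated group = 61/334 = 0.18263; risk in control = 127/408 = 0.31127.
Absolute risk reduction = 0.31127 − 0.18263 = 0.12864
NNT = 1 / ARR = 1 / 0.12864 = 7.774 → round up → 8

8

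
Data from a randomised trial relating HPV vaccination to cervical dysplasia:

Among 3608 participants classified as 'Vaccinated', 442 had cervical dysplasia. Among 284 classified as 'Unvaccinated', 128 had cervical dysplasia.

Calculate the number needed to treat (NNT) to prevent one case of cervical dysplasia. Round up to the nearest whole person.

4

Risk in treated group = 442/3608 = 0.12251; risk in control = 128/284 = 0.45070.
Absolute risk reduction = 0.45070 − 0.12251 = 0.32820
NNT = 1 / ARR = 1 / 0.32820 = 3.047 → round up → 4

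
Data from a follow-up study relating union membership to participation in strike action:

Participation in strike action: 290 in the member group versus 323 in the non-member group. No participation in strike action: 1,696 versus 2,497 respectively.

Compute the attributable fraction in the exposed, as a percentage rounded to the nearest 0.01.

From the description: a = 290, b = 1696, c = 323, d = 2497.
Risk in exposed = 290/1986 = 0.14602; risk in unexposed = 323/2820 = 0.11454.
RR = 0.14602/0.11454 = 1.27487
AR% = (RR − 1)/RR × 100 = (1.27487 − 1)/1.27487 × 100 = 21.5605%

21.56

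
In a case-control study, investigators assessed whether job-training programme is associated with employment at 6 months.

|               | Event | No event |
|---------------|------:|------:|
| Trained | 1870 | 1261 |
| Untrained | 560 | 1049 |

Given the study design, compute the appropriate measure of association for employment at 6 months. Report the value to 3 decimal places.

Cells: a = 1870, b = 1261, c = 560, d = 1049.
This is a case-control study: participants were sampled on outcome status, so risks in the source population cannot be estimated directly — relative risk is not valid here. The odds ratio is the appropriate measure.
OR = (a·d)/(b·c) = (1870 × 1049) / (1261 × 560) = 1961630 / 706160 = 2.77788

2.778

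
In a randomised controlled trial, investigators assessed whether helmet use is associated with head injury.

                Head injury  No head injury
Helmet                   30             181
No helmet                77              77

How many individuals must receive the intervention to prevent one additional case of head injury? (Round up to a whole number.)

Risk in treated group = 30/211 = 0.14218; risk in control = 77/154 = 0.50000.
Absolute risk reduction = 0.50000 − 0.14218 = 0.35782
NNT = 1 / ARR = 1 / 0.35782 = 2.795 → round up → 3

3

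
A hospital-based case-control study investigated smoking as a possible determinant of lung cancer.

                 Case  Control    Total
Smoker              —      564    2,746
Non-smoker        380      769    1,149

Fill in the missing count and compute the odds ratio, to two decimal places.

The missing cell is in the exposed row: 2746 − 564 = 2182.
So a = 2182, b = 564, c = 380, d = 769.
OR = (a·d)/(b·c) = (2182 × 769) / (564 × 380) = 1677958 / 214320 = 7.82922

7.83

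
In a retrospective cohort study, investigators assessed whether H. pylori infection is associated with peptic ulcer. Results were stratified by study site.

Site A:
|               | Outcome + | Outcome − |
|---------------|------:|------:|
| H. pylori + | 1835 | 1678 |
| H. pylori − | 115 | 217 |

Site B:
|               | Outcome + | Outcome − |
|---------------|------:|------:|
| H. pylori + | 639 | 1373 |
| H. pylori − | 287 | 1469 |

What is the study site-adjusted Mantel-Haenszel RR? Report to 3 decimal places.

RR_MH = Σ(aᵢ·n₀ᵢ/nᵢ) / Σ(cᵢ·n₁ᵢ/nᵢ), with n₁ᵢ = aᵢ+bᵢ (exposed), n₀ᵢ = cᵢ+dᵢ (unexposed), nᵢ = n₁ᵢ+n₀ᵢ.
Stratum 1 (Site A): n₁ = 3513, n₀ = 332, n = 3845; a·n₀/n = 1835·332/3845 = 158.4447; c·n₁/n = 115·3513/3845 = 105.0702
Stratum 2 (Site B): n₁ = 2012, n₀ = 1756, n = 3768; a·n₀/n = 639·1756/3768 = 297.7930; c·n₁/n = 287·2012/3768 = 153.2495
RR_MH = (158.4447 + 297.7930) / (105.0702 + 153.2495) = 456.2377 / 258.3197 = 1.76617

1.766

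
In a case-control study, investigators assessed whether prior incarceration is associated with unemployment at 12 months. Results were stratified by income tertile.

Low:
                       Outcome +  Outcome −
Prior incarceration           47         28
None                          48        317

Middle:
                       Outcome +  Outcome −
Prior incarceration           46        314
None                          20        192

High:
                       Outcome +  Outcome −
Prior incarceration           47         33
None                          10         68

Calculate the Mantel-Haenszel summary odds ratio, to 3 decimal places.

OR_MH = Σ(aᵢdᵢ/nᵢ) / Σ(bᵢcᵢ/nᵢ), where nᵢ is the stratum total.
Stratum 1 (Low): n = 440; a·d/n = 47·317/440 = 33.8614; b·c/n = 28·48/440 = 3.0545
Stratum 2 (Middle): n = 572; a·d/n = 46·192/572 = 15.4406; b·c/n = 314·20/572 = 10.9790
Stratum 3 (High): n = 158; a·d/n = 47·68/158 = 20.2278; b·c/n = 33·10/158 = 2.0886
OR_MH = (33.8614 + 15.4406 + 20.2278) / (3.0545 + 10.9790 + 2.0886) = 69.5298 / 16.1222 = 4.31268

4.313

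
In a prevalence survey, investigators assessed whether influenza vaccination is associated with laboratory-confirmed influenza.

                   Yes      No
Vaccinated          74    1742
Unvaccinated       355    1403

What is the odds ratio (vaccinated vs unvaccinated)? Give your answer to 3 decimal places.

Cells: a = 74, b = 1742, c = 355, d = 1403.
OR = (a·d)/(b·c) = (74 × 1403) / (1742 × 355) = 103822 / 618410 = 0.16789
Exposure is associated with lower odds of laboratory-confirmed influenza (OR = 0.17 < 1).

0.168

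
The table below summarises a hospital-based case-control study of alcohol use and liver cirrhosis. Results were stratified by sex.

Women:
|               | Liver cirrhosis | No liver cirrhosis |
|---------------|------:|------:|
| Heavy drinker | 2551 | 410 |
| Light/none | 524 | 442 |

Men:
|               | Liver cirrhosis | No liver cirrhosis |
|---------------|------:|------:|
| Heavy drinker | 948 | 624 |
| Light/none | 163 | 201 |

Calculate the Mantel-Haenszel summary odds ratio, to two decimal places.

OR_MH = Σ(aᵢdᵢ/nᵢ) / Σ(bᵢcᵢ/nᵢ), where nᵢ is the stratum total.
Stratum 1 (Women): n = 3927; a·d/n = 2551·442/3927 = 287.1255; b·c/n = 410·524/3927 = 54.7084
Stratum 2 (Men): n = 1936; a·d/n = 948·201/1936 = 98.4236; b·c/n = 624·163/1936 = 52.5372
OR_MH = (287.1255 + 98.4236) / (54.7084 + 52.5372) = 385.5491 / 107.2456 = 3.59501

3.60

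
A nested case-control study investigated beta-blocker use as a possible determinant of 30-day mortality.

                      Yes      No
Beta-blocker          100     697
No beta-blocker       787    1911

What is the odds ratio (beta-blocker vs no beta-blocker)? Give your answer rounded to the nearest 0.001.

Cells: a = 100, b = 697, c = 787, d = 1911.
OR = (a·d)/(b·c) = (100 × 1911) / (697 × 787) = 191100 / 548539 = 0.34838
Exposure is associated with lower odds of 30-day mortality (OR = 0.35 < 1).

0.348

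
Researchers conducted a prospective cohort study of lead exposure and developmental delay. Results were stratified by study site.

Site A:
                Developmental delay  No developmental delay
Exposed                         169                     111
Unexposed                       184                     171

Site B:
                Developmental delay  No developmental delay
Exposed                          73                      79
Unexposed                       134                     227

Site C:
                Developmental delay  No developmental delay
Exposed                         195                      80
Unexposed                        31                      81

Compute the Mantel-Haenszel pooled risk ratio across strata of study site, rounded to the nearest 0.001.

RR_MH = Σ(aᵢ·n₀ᵢ/nᵢ) / Σ(cᵢ·n₁ᵢ/nᵢ), with n₁ᵢ = aᵢ+bᵢ (exposed), n₀ᵢ = cᵢ+dᵢ (unexposed), nᵢ = n₁ᵢ+n₀ᵢ.
Stratum 1 (Site A): n₁ = 280, n₀ = 355, n = 635; a·n₀/n = 169·355/635 = 94.4803; c·n₁/n = 184·280/635 = 81.1339
Stratum 2 (Site B): n₁ = 152, n₀ = 361, n = 513; a·n₀/n = 73·361/513 = 51.3704; c·n₁/n = 134·152/513 = 39.7037
Stratum 3 (Site C): n₁ = 275, n₀ = 112, n = 387; a·n₀/n = 195·112/387 = 56.4341; c·n₁/n = 31·275/387 = 22.0284
RR_MH = (94.4803 + 51.3704 + 56.4341) / (81.1339 + 39.7037 + 22.0284) = 202.2848 / 142.8660 = 1.41591

1.416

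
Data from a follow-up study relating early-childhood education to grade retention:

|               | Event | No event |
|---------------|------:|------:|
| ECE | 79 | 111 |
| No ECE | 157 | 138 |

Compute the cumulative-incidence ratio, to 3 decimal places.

Cells: a = 79, b = 111, c = 157, d = 138.
Risk in exposed = 79/190 = 0.41579; risk in unexposed = 157/295 = 0.53220.
RR = 0.41579 / 0.53220 = 0.78126
The risk is 22% lower among the exposed than among the unexposed.

0.781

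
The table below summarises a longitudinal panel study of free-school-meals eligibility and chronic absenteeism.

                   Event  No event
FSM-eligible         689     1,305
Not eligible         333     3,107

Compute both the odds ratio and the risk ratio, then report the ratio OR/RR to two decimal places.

Cells: a = 689, b = 1305, c = 333, d = 3107.
OR = (689·3107)/(1305·333) = 2140723/434565 = 4.92613
Risk in exposed = 689/1994 = 0.34554; risk in unexposed = 333/3440 = 0.09680; RR = 3.56951
OR/RR = 4.92613 / 3.56951 = 1.38006
The outcome is not rare, so the OR lies further from 1 than the RR.

1.38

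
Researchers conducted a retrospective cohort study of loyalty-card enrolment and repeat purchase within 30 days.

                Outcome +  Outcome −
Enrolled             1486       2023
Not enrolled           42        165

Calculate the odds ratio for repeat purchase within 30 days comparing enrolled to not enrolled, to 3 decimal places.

Cells: a = 1486, b = 2023, c = 42, d = 165.
OR = (a·d)/(b·c) = (1486 × 165) / (2023 × 42) = 245190 / 84966 = 2.88574
The odds of repeat purchase within 30 days are about 2.89 times as high in the enrolled group.

2.886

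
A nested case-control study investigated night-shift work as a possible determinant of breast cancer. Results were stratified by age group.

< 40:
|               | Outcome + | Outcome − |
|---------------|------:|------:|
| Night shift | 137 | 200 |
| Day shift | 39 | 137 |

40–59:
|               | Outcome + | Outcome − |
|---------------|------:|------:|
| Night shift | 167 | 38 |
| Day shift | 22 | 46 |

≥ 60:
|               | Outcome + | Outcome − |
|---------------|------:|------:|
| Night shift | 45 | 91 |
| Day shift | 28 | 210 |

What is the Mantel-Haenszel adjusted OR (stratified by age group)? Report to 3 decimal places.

OR_MH = Σ(aᵢdᵢ/nᵢ) / Σ(bᵢcᵢ/nᵢ), where nᵢ is the stratum total.
Stratum 1 (< 40): n = 513; a·d/n = 137·137/513 = 36.5867; b·c/n = 200·39/513 = 15.2047
Stratum 2 (40–59): n = 273; a·d/n = 167·46/273 = 28.1392; b·c/n = 38·22/273 = 3.0623
Stratum 3 (≥ 60): n = 374; a·d/n = 45·210/374 = 25.2674; b·c/n = 91·28/374 = 6.8128
OR_MH = (36.5867 + 28.1392 + 25.2674) / (15.2047 + 3.0623 + 6.8128) = 89.9933 / 25.0798 = 3.58828

3.588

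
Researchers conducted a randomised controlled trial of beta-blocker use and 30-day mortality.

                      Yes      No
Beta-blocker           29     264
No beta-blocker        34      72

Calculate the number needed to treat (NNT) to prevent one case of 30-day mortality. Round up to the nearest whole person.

5

Risk in treated group = 29/293 = 0.09898; risk in control = 34/106 = 0.32075.
Absolute risk reduction = 0.32075 − 0.09898 = 0.22178
NNT = 1 / ARR = 1 / 0.22178 = 4.509 → round up → 5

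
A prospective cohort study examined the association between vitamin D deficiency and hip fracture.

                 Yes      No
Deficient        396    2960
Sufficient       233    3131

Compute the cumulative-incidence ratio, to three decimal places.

1.704

Cells: a = 396, b = 2960, c = 233, d = 3131.
Risk in exposed = 396/3356 = 0.11800; risk in unexposed = 233/3364 = 0.06926.
RR = 0.11800 / 0.06926 = 1.70362
The risk among the exposed is 1.70 times that among the unexposed.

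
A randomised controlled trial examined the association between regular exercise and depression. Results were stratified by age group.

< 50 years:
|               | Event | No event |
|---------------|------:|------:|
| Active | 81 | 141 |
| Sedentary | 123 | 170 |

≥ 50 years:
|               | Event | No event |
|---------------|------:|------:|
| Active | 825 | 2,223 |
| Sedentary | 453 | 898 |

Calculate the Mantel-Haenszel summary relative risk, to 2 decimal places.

RR_MH = Σ(aᵢ·n₀ᵢ/nᵢ) / Σ(cᵢ·n₁ᵢ/nᵢ), with n₁ᵢ = aᵢ+bᵢ (exposed), n₀ᵢ = cᵢ+dᵢ (unexposed), nᵢ = n₁ᵢ+n₀ᵢ.
Stratum 1 (< 50 years): n₁ = 222, n₀ = 293, n = 515; a·n₀/n = 81·293/515 = 46.0835; c·n₁/n = 123·222/515 = 53.0214
Stratum 2 (≥ 50 years): n₁ = 3048, n₀ = 1351, n = 4399; a·n₀/n = 825·1351/4399 = 253.3701; c·n₁/n = 453·3048/4399 = 313.8768
RR_MH = (46.0835 + 253.3701) / (53.0214 + 313.8768) = 299.4536 / 366.8981 = 0.81618

0.82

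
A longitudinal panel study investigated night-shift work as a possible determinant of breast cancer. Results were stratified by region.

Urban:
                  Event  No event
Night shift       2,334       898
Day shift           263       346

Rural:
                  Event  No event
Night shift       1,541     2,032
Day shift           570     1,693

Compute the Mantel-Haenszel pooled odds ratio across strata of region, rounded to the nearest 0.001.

2.528

OR_MH = Σ(aᵢdᵢ/nᵢ) / Σ(bᵢcᵢ/nᵢ), where nᵢ is the stratum total.
Stratum 1 (Urban): n = 3841; a·d/n = 2334·346/3841 = 210.2484; b·c/n = 898·263/3841 = 61.4876
Stratum 2 (Rural): n = 5836; a·d/n = 1541·1693/5836 = 447.0379; b·c/n = 2032·570/5836 = 198.4647
OR_MH = (210.2484 + 447.0379) / (61.4876 + 198.4647) = 657.2862 / 259.9523 = 2.52849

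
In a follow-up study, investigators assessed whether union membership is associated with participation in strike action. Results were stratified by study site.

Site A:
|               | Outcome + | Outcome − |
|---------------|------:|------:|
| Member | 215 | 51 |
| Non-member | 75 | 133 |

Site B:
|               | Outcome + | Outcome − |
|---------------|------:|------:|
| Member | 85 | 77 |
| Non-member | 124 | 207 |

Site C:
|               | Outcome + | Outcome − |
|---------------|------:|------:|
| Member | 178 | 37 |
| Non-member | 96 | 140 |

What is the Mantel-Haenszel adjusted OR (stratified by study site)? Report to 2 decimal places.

OR_MH = Σ(aᵢdᵢ/nᵢ) / Σ(bᵢcᵢ/nᵢ), where nᵢ is the stratum total.
Stratum 1 (Site A): n = 474; a·d/n = 215·133/474 = 60.3270; b·c/n = 51·75/474 = 8.0696
Stratum 2 (Site B): n = 493; a·d/n = 85·207/493 = 35.6897; b·c/n = 77·124/493 = 19.3671
Stratum 3 (Site C): n = 451; a·d/n = 178·140/451 = 55.2550; b·c/n = 37·96/451 = 7.8758
OR_MH = (60.3270 + 35.6897 + 55.2550) / (8.0696 + 19.3671 + 7.8758) = 151.2716 / 35.3126 = 4.28379

4.28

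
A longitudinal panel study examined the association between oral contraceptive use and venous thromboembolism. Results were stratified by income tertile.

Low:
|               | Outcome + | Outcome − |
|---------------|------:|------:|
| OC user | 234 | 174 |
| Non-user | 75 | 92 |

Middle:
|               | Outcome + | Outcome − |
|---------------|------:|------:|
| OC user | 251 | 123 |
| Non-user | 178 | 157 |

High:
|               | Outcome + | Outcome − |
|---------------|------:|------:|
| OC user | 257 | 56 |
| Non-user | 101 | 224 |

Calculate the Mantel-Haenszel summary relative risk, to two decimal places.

RR_MH = Σ(aᵢ·n₀ᵢ/nᵢ) / Σ(cᵢ·n₁ᵢ/nᵢ), with n₁ᵢ = aᵢ+bᵢ (exposed), n₀ᵢ = cᵢ+dᵢ (unexposed), nᵢ = n₁ᵢ+n₀ᵢ.
Stratum 1 (Low): n₁ = 408, n₀ = 167, n = 575; a·n₀/n = 234·167/575 = 67.9617; c·n₁/n = 75·408/575 = 53.2174
Stratum 2 (Middle): n₁ = 374, n₀ = 335, n = 709; a·n₀/n = 251·335/709 = 118.5966; c·n₁/n = 178·374/709 = 93.8956
Stratum 3 (High): n₁ = 313, n₀ = 325, n = 638; a·n₀/n = 257·325/638 = 130.9169; c·n₁/n = 101·313/638 = 49.5502
RR_MH = (67.9617 + 118.5966 + 130.9169) / (53.2174 + 93.8956 + 49.5502) = 317.4753 / 196.6632 = 1.61431

1.61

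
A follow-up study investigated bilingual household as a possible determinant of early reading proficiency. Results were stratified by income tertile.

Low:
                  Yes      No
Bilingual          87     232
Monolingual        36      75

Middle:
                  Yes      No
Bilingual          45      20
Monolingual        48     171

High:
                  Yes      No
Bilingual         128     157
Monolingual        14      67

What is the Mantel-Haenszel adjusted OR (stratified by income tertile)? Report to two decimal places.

OR_MH = Σ(aᵢdᵢ/nᵢ) / Σ(bᵢcᵢ/nᵢ), where nᵢ is the stratum total.
Stratum 1 (Low): n = 430; a·d/n = 87·75/430 = 15.1744; b·c/n = 232·36/430 = 19.4233
Stratum 2 (Middle): n = 284; a·d/n = 45·171/284 = 27.0951; b·c/n = 20·48/284 = 3.3803
Stratum 3 (High): n = 366; a·d/n = 128·67/366 = 23.4317; b·c/n = 157·14/366 = 6.0055
OR_MH = (15.1744 + 27.0951 + 23.4317) / (19.4233 + 3.3803 + 6.0055) = 65.7012 / 28.8090 = 2.28058

2.28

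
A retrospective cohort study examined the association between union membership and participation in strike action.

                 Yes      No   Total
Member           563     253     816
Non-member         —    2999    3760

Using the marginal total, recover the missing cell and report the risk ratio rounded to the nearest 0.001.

3.409

The missing cell is in the unexposed row: 3760 − 2999 = 761.
So a = 563, b = 253, c = 761, d = 2999.
RR = [a/(a+b)] / [c/(c+d)] = (563/816) / (761/3760) = 0.68995/0.20239 = 3.40896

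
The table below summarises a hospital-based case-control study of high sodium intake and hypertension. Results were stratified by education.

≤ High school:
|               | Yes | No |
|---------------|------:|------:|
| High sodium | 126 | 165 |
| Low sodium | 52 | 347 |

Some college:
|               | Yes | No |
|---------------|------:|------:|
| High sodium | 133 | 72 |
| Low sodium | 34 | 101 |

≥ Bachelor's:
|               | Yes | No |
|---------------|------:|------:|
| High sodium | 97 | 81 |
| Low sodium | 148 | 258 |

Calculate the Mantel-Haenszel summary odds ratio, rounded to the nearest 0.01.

OR_MH = Σ(aᵢdᵢ/nᵢ) / Σ(bᵢcᵢ/nᵢ), where nᵢ is the stratum total.
Stratum 1 (≤ High school): n = 690; a·d/n = 126·347/690 = 63.3652; b·c/n = 165·52/690 = 12.4348
Stratum 2 (Some college): n = 340; a·d/n = 133·101/340 = 39.5088; b·c/n = 72·34/340 = 7.2000
Stratum 3 (≥ Bachelor's): n = 584; a·d/n = 97·258/584 = 42.8527; b·c/n = 81·148/584 = 20.5274
OR_MH = (63.3652 + 39.5088 + 42.8527) / (12.4348 + 7.2000 + 20.5274) = 145.7268 / 40.1622 = 3.62846

3.63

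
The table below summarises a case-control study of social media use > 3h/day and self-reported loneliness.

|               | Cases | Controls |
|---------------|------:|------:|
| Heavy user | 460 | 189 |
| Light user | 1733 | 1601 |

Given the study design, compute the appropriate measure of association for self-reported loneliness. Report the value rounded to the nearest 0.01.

2.25

Cells: a = 460, b = 189, c = 1733, d = 1601.
This is a case-control study: participants were sampled on outcome status, so risks in the source population cannot be estimated directly — relative risk is not valid here. The odds ratio is the appropriate measure.
OR = (a·d)/(b·c) = (460 × 1601) / (189 × 1733) = 736460 / 327537 = 2.24848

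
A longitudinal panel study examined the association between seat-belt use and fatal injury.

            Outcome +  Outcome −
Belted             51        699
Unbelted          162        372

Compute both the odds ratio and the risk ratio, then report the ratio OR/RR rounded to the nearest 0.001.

Cells: a = 51, b = 699, c = 162, d = 372.
OR = (51·372)/(699·162) = 18972/113238 = 0.16754
Risk in exposed = 51/750 = 0.06800; risk in unexposed = 162/534 = 0.30337; RR = 0.22415
OR/RR = 0.16754 / 0.22415 = 0.74746
The outcome is not rare, so the OR lies further from 1 than the RR.

0.747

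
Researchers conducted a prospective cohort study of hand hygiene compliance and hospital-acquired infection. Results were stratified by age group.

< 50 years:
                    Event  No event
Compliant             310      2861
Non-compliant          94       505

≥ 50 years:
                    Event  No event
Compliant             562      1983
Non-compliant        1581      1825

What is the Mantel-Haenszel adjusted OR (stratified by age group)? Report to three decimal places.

OR_MH = Σ(aᵢdᵢ/nᵢ) / Σ(bᵢcᵢ/nᵢ), where nᵢ is the stratum total.
Stratum 1 (< 50 years): n = 3770; a·d/n = 310·505/3770 = 41.5252; b·c/n = 2861·94/3770 = 71.3353
Stratum 2 (≥ 50 years): n = 5951; a·d/n = 562·1825/5951 = 172.3492; b·c/n = 1983·1581/5951 = 526.8229
OR_MH = (41.5252 + 172.3492) / (71.3353 + 526.8229) = 213.8744 / 598.1582 = 0.35755

0.358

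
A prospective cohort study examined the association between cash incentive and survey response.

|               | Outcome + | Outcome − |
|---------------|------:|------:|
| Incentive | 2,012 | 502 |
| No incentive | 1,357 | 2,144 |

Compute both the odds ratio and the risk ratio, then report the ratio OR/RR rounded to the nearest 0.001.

Cells: a = 2012, b = 502, c = 1357, d = 2144.
OR = (2012·2144)/(502·1357) = 4313728/681214 = 6.33241
Risk in exposed = 2012/2514 = 0.80032; risk in unexposed = 1357/3501 = 0.38760; RR = 2.06479
OR/RR = 6.33241 / 2.06479 = 3.06686
The outcome is not rare, so the OR lies further from 1 than the RR.

3.067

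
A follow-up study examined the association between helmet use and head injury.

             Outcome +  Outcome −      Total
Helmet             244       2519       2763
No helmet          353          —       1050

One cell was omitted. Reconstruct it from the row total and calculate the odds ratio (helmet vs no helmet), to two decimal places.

0.19

The missing cell is in the unexposed row: 1050 − 353 = 697.
So a = 244, b = 2519, c = 353, d = 697.
OR = (a·d)/(b·c) = (244 × 697) / (2519 × 353) = 170068 / 889207 = 0.19126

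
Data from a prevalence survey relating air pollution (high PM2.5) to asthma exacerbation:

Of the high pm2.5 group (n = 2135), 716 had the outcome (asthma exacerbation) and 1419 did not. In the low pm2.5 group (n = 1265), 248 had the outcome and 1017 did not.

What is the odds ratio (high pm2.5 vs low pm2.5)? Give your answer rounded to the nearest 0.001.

From the description: a = 716, b = 1419, c = 248, d = 1017.
OR = (a·d)/(b·c) = (716 × 1017) / (1419 × 248) = 728172 / 351912 = 2.06919
The odds of asthma exacerbation are about 2.07 times as high in the high pm2.5 group.

2.069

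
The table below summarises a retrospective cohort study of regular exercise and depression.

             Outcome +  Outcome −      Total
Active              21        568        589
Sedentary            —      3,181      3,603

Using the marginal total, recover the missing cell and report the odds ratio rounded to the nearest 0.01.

0.28

The missing cell is in the unexposed row: 3603 − 3181 = 422.
So a = 21, b = 568, c = 422, d = 3181.
OR = (a·d)/(b·c) = (21 × 3181) / (568 × 422) = 66801 / 239696 = 0.27869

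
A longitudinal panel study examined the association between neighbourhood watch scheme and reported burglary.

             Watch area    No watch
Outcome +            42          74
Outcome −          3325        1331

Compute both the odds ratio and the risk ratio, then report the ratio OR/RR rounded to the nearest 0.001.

Reading the table with exposure as columns: a = 42 (Watch area, case), b = 3325 (Watch area, non-case), c = 74 (No watch, case), d = 1331.
OR = (42·1331)/(3325·74) = 55902/246050 = 0.22720
Risk in exposed = 42/3367 = 0.01247; risk in unexposed = 74/1405 = 0.05267; RR = 0.23684
OR/RR = 0.22720 / 0.23684 = 0.95930
The outcome is rare in both groups, so OR ≈ RR (ratio near 1).

0.959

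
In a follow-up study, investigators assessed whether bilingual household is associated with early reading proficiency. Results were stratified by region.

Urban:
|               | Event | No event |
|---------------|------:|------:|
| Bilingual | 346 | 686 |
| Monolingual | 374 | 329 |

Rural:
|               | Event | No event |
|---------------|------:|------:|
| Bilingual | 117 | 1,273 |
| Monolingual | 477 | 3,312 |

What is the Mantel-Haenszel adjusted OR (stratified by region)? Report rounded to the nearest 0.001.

OR_MH = Σ(aᵢdᵢ/nᵢ) / Σ(bᵢcᵢ/nᵢ), where nᵢ is the stratum total.
Stratum 1 (Urban): n = 1735; a·d/n = 346·329/1735 = 65.6104; b·c/n = 686·374/1735 = 147.8755
Stratum 2 (Rural): n = 5179; a·d/n = 117·3312/5179 = 74.8222; b·c/n = 1273·477/5179 = 117.2468
OR_MH = (65.6104 + 74.8222) / (147.8755 + 117.2468) = 140.4325 / 265.1223 = 0.52969

0.530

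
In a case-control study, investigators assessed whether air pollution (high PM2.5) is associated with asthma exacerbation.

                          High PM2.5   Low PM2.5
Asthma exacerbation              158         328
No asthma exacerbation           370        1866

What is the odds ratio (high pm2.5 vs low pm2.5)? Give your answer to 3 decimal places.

2.429

Reading the table with exposure as columns: a = 158 (High PM2.5, case), b = 370 (High PM2.5, non-case), c = 328 (Low PM2.5, case), d = 1866.
OR = (a·d)/(b·c) = (158 × 1866) / (370 × 328) = 294828 / 121360 = 2.42937
The odds of asthma exacerbation are about 2.43 times as high in the high pm2.5 group.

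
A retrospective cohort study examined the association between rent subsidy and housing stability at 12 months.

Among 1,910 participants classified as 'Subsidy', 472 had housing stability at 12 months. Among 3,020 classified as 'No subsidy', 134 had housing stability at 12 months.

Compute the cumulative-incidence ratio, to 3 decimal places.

5.569

From the description: a = 472, b = 1438, c = 134, d = 2886.
Risk in exposed = 472/1910 = 0.24712; risk in unexposed = 134/3020 = 0.04437.
RR = 0.24712 / 0.04437 = 5.56943
The risk among the exposed is 5.57 times that among the unexposed.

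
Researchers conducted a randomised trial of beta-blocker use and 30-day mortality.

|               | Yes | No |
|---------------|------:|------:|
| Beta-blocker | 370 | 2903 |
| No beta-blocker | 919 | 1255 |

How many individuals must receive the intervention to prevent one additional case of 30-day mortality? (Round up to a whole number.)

4

Risk in treated group = 370/3273 = 0.11305; risk in control = 919/2174 = 0.42272.
Absolute risk reduction = 0.42272 − 0.11305 = 0.30968
NNT = 1 / ARR = 1 / 0.30968 = 3.229 → round up → 4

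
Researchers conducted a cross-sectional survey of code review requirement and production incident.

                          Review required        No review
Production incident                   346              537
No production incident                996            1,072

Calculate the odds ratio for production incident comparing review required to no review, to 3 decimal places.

Reading the table with exposure as columns: a = 346 (Review required, case), b = 996 (Review required, non-case), c = 537 (No review, case), d = 1072.
OR = (a·d)/(b·c) = (346 × 1072) / (996 × 537) = 370912 / 534852 = 0.69349
Exposure is associated with lower odds of production incident (OR = 0.69 < 1).

0.693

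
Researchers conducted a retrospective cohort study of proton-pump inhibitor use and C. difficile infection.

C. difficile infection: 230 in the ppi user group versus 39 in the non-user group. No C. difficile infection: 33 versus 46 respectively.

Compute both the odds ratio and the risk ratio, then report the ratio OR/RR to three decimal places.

4.313

From the description: a = 230, b = 33, c = 39, d = 46.
OR = (230·46)/(33·39) = 10580/1287 = 8.22067
Risk in exposed = 230/263 = 0.87452; risk in unexposed = 39/85 = 0.45882; RR = 1.90602
OR/RR = 8.22067 / 1.90602 = 4.31301
The outcome is not rare, so the OR lies further from 1 than the RR.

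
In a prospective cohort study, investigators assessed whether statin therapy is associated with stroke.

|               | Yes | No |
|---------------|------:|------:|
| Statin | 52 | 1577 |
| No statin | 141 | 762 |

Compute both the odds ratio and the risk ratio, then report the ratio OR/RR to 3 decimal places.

Cells: a = 52, b = 1577, c = 141, d = 762.
OR = (52·762)/(1577·141) = 39624/222357 = 0.17820
Risk in exposed = 52/1629 = 0.03192; risk in unexposed = 141/903 = 0.15615; RR = 0.20443
OR/RR = 0.17820 / 0.20443 = 0.87168
The outcome is not rare, so the OR lies further from 1 than the RR.

0.872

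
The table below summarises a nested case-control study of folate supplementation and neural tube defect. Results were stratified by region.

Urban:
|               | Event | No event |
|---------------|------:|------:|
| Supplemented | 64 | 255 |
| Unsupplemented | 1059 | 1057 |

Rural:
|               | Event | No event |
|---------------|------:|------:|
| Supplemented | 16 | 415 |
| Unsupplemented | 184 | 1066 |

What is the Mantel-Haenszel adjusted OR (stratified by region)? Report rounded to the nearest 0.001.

OR_MH = Σ(aᵢdᵢ/nᵢ) / Σ(bᵢcᵢ/nᵢ), where nᵢ is the stratum total.
Stratum 1 (Urban): n = 2435; a·d/n = 64·1057/2435 = 27.7815; b·c/n = 255·1059/2435 = 110.9014
Stratum 2 (Rural): n = 1681; a·d/n = 16·1066/1681 = 10.1463; b·c/n = 415·184/1681 = 45.4253
OR_MH = (27.7815 + 10.1463) / (110.9014 + 45.4253) = 37.9279 / 156.3268 = 0.24262

0.243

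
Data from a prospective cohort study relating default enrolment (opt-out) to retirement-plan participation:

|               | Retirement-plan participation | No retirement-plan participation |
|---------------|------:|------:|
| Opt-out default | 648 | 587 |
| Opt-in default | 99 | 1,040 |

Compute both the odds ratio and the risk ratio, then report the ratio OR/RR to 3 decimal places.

1.921

Cells: a = 648, b = 587, c = 99, d = 1040.
OR = (648·1040)/(587·99) = 673920/58113 = 11.59672
Risk in exposed = 648/1235 = 0.52470; risk in unexposed = 99/1139 = 0.08692; RR = 6.03666
OR/RR = 11.59672 / 6.03666 = 1.92105
The outcome is not rare, so the OR lies further from 1 than the RR.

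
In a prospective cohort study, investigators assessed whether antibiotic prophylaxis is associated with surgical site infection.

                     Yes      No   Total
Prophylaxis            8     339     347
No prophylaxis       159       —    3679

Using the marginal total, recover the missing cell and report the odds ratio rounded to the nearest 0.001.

0.522

The missing cell is in the unexposed row: 3679 − 159 = 3520.
So a = 8, b = 339, c = 159, d = 3520.
OR = (a·d)/(b·c) = (8 × 3520) / (339 × 159) = 28160 / 53901 = 0.52244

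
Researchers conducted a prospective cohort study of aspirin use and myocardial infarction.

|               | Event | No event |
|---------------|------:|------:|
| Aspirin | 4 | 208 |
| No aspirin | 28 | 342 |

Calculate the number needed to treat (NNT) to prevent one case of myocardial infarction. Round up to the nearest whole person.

Risk in treated group = 4/212 = 0.01887; risk in control = 28/370 = 0.07568.
Absolute risk reduction = 0.07568 − 0.01887 = 0.05681
NNT = 1 / ARR = 1 / 0.05681 = 17.603 → round up → 18

18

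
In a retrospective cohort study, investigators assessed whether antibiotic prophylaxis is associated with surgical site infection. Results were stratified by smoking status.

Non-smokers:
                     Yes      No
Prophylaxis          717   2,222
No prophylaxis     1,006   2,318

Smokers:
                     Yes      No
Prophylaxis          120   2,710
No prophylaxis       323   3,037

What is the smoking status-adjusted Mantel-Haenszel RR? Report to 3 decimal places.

RR_MH = Σ(aᵢ·n₀ᵢ/nᵢ) / Σ(cᵢ·n₁ᵢ/nᵢ), with n₁ᵢ = aᵢ+bᵢ (exposed), n₀ᵢ = cᵢ+dᵢ (unexposed), nᵢ = n₁ᵢ+n₀ᵢ.
Stratum 1 (Non-smokers): n₁ = 2939, n₀ = 3324, n = 6263; a·n₀/n = 717·3324/6263 = 380.5378; c·n₁/n = 1006·2939/6263 = 472.0795
Stratum 2 (Smokers): n₁ = 2830, n₀ = 3360, n = 6190; a·n₀/n = 120·3360/6190 = 65.1373; c·n₁/n = 323·2830/6190 = 147.6721
RR_MH = (380.5378 + 65.1373) / (472.0795 + 147.6721) = 445.6751 / 619.7516 = 0.71912

0.719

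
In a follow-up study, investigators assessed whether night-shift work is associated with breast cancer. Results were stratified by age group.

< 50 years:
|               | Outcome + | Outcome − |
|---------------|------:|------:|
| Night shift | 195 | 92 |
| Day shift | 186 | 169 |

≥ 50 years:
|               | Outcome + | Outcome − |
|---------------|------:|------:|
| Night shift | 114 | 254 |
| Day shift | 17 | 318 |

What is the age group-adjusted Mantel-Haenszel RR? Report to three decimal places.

1.762

RR_MH = Σ(aᵢ·n₀ᵢ/nᵢ) / Σ(cᵢ·n₁ᵢ/nᵢ), with n₁ᵢ = aᵢ+bᵢ (exposed), n₀ᵢ = cᵢ+dᵢ (unexposed), nᵢ = n₁ᵢ+n₀ᵢ.
Stratum 1 (< 50 years): n₁ = 287, n₀ = 355, n = 642; a·n₀/n = 195·355/642 = 107.8271; c·n₁/n = 186·287/642 = 83.1495
Stratum 2 (≥ 50 years): n₁ = 368, n₀ = 335, n = 703; a·n₀/n = 114·335/703 = 54.3243; c·n₁/n = 17·368/703 = 8.8990
RR_MH = (107.8271 + 54.3243) / (83.1495 + 8.8990) = 162.1514 / 92.0485 = 1.76159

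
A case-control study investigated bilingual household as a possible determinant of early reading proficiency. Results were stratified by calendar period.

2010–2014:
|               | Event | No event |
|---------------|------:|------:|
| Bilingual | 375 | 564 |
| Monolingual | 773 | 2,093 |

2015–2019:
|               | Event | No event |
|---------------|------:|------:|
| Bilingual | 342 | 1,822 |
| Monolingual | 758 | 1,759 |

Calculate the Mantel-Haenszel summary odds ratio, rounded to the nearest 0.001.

OR_MH = Σ(aᵢdᵢ/nᵢ) / Σ(bᵢcᵢ/nᵢ), where nᵢ is the stratum total.
Stratum 1 (2010–2014): n = 3805; a·d/n = 375·2093/3805 = 206.2746; b·c/n = 564·773/3805 = 114.5787
Stratum 2 (2015–2019): n = 4681; a·d/n = 342·1759/4681 = 128.5148; b·c/n = 1822·758/4681 = 295.0387
OR_MH = (206.2746 + 128.5148) / (114.5787 + 295.0387) = 334.7895 / 409.6174 = 0.81732

0.817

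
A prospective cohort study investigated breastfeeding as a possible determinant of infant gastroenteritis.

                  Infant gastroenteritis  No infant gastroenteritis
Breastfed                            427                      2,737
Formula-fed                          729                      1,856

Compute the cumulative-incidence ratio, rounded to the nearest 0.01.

Cells: a = 427, b = 2737, c = 729, d = 1856.
Risk in exposed = 427/3164 = 0.13496; risk in unexposed = 729/2585 = 0.28201.
RR = 0.13496 / 0.28201 = 0.47855
The risk is 52% lower among the exposed than among the unexposed.

0.48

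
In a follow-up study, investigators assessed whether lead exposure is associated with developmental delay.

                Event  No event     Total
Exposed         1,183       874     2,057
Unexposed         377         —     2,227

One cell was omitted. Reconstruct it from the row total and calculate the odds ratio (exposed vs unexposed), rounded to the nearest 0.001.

The missing cell is in the unexposed row: 2227 − 377 = 1850.
So a = 1183, b = 874, c = 377, d = 1850.
OR = (a·d)/(b·c) = (1183 × 1850) / (874 × 377) = 2188550 / 329498 = 6.64207

6.642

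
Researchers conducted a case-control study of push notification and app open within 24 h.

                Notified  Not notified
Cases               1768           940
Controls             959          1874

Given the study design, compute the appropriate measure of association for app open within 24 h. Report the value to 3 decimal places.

Reading the table with exposure as columns: a = 1768 (Notified, case), b = 959 (Notified, non-case), c = 940 (Not notified, case), d = 1874.
This is a case-control study: participants were sampled on outcome status, so risks in the source population cannot be estimated directly — relative risk is not valid here. The odds ratio is the appropriate measure.
OR = (a·d)/(b·c) = (1768 × 1874) / (959 × 940) = 3313232 / 901460 = 3.67541

3.675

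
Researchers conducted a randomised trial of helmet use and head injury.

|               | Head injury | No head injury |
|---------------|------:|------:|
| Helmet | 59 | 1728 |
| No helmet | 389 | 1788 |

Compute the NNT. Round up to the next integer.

Risk in treated group = 59/1787 = 0.03302; risk in control = 389/2177 = 0.17869.
Absolute risk reduction = 0.17869 − 0.03302 = 0.14567
NNT = 1 / ARR = 1 / 0.14567 = 6.865 → round up → 7

7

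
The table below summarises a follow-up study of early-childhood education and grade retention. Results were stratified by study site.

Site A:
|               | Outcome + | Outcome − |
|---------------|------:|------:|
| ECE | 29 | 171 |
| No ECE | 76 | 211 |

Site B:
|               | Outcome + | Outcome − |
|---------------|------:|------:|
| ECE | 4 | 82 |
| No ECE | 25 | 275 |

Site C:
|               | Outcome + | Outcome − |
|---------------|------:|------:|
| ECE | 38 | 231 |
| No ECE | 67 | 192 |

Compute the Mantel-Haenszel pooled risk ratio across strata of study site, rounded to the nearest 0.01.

RR_MH = Σ(aᵢ·n₀ᵢ/nᵢ) / Σ(cᵢ·n₁ᵢ/nᵢ), with n₁ᵢ = aᵢ+bᵢ (exposed), n₀ᵢ = cᵢ+dᵢ (unexposed), nᵢ = n₁ᵢ+n₀ᵢ.
Stratum 1 (Site A): n₁ = 200, n₀ = 287, n = 487; a·n₀/n = 29·287/487 = 17.0903; c·n₁/n = 76·200/487 = 31.2115
Stratum 2 (Site B): n₁ = 86, n₀ = 300, n = 386; a·n₀/n = 4·300/386 = 3.1088; c·n₁/n = 25·86/386 = 5.5699
Stratum 3 (Site C): n₁ = 269, n₀ = 259, n = 528; a·n₀/n = 38·259/528 = 18.6402; c·n₁/n = 67·269/528 = 34.1345
RR_MH = (17.0903 + 3.1088 + 18.6402) / (31.2115 + 5.5699 + 34.1345) = 38.8393 / 70.9159 = 0.54768

0.55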